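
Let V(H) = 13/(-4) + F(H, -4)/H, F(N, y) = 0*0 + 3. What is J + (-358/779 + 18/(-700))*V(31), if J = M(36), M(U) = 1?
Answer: 85542201/33808600 ≈ 2.5302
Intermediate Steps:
J = 1
F(N, y) = 3 (F(N, y) = 0 + 3 = 3)
V(H) = -13/4 + 3/H (V(H) = 13/(-4) + 3/H = 13*(-1/4) + 3/H = -13/4 + 3/H)
J + (-358/779 + 18/(-700))*V(31) = 1 + (-358/779 + 18/(-700))*(-13/4 + 3/31) = 1 + (-358*1/779 + 18*(-1/700))*(-13/4 + 3*(1/31)) = 1 + (-358/779 - 9/350)*(-13/4 + 3/31) = 1 - 132311/272650*(-391/124) = 1 + 51733601/33808600 = 85542201/33808600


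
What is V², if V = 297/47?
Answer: 88209/2209 ≈ 39.932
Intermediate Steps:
V = 297/47 (V = 297*(1/47) = 297/47 ≈ 6.3191)
V² = (297/47)² = 88209/2209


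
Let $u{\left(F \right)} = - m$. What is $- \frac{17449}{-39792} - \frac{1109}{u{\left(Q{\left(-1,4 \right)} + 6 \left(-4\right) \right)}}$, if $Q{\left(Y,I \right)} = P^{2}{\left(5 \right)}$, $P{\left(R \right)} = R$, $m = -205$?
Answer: $- \frac{40552283}{8157360} \approx -4.9713$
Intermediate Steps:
$Q{\left(Y,I \right)} = 25$ ($Q{\left(Y,I \right)} = 5^{2} = 25$)
$u{\left(F \right)} = 205$ ($u{\left(F \right)} = \left(-1\right) \left(-205\right) = 205$)
$- \frac{17449}{-39792} - \frac{1109}{u{\left(Q{\left(-1,4 \right)} + 6 \left(-4\right) \right)}} = - \frac{17449}{-39792} - \frac{1109}{205} = \left(-17449\right) \left(- \frac{1}{39792}\right) - \frac{1109}{205} = \frac{17449}{39792} - \frac{1109}{205} = - \frac{40552283}{8157360}$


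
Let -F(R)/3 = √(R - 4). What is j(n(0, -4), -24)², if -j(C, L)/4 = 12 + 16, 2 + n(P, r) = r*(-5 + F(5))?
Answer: 12544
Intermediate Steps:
F(R) = -3*√(-4 + R) (F(R) = -3*√(R - 4) = -3*√(-4 + R))
n(P, r) = -2 - 8*r (n(P, r) = -2 + r*(-5 - 3*√(-4 + 5)) = -2 + r*(-5 - 3*√1) = -2 + r*(-5 - 3*1) = -2 + r*(-5 - 3) = -2 + r*(-8) = -2 - 8*r)
j(C, L) = -112 (j(C, L) = -4*(12 + 16) = -4*28 = -112)
j(n(0, -4), -24)² = (-112)² = 12544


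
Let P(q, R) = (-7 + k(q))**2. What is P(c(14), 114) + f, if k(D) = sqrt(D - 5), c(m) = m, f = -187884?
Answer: -187868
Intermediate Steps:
k(D) = sqrt(-5 + D)
P(q, R) = (-7 + sqrt(-5 + q))**2
P(c(14), 114) + f = (-7 + sqrt(-5 + 14))**2 - 187884 = (-7 + sqrt(9))**2 - 187884 = (-7 + 3)**2 - 187884 = (-4)**2 - 187884 = 16 - 187884 = -187868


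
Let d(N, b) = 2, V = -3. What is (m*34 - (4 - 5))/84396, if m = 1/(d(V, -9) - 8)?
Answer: -7/126594 ≈ -5.5295e-5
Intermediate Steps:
m = -⅙ (m = 1/(2 - 8) = 1/(-6) = -⅙ ≈ -0.16667)
(m*34 - (4 - 5))/84396 = (-⅙*34 - (4 - 5))/84396 = (-17/3 - 1*(-1))*(1/84396) = (-17/3 + 1)*(1/84396) = -14/3*1/84396 = -7/126594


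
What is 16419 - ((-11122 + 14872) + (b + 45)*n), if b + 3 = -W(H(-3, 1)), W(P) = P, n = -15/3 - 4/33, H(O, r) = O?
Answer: 141894/11 ≈ 12899.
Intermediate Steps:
n = -169/33 (n = -15*⅓ - 4*1/33 = -5 - 4/33 = -169/33 ≈ -5.1212)
b = 0 (b = -3 - 1*(-3) = -3 + 3 = 0)
16419 - ((-11122 + 14872) + (b + 45)*n) = 16419 - ((-11122 + 14872) + (0 + 45)*(-169/33)) = 16419 - (3750 + 45*(-169/33)) = 16419 - (3750 - 2535/11) = 16419 - 1*38715/11 = 16419 - 38715/11 = 141894/11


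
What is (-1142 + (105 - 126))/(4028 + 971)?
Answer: -1163/4999 ≈ -0.23265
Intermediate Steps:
(-1142 + (105 - 126))/(4028 + 971) = (-1142 - 21)/4999 = -1163*1/4999 = -1163/4999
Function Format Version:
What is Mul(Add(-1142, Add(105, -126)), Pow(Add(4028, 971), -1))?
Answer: Rational(-1163, 4999) ≈ -0.23265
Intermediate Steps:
Mul(Add(-1142, Add(105, -126)), Pow(Add(4028, 971), -1)) = Mul(Add(-1142, -21), Pow(4999, -1)) = Mul(-1163, Rational(1, 4999)) = Rational(-1163, 4999)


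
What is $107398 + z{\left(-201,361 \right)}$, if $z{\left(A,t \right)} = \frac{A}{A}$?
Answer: $107399$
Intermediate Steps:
$z{\left(A,t \right)} = 1$
$107398 + z{\left(-201,361 \right)} = 107398 + 1 = 107399$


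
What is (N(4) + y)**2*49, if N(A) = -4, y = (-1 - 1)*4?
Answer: 7056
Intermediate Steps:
y = -8 (y = -2*4 = -8)
(N(4) + y)**2*49 = (-4 - 8)**2*49 = (-12)**2*49 = 144*49 = 7056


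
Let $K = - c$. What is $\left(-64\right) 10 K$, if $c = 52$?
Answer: $33280$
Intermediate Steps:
$K = -52$ ($K = \left(-1\right) 52 = -52$)
$\left(-64\right) 10 K = \left(-64\right) 10 \left(-52\right) = \left(-640\right) \left(-52\right) = 33280$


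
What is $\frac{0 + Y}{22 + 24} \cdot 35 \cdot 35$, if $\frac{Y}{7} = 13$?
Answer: $\frac{111475}{46} \approx 2423.4$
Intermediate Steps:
$Y = 91$ ($Y = 7 \cdot 13 = 91$)
$\frac{0 + Y}{22 + 24} \cdot 35 \cdot 35 = \frac{0 + 91}{22 + 24} \cdot 35 \cdot 35 = \frac{91}{46} \cdot 35 \cdot 35 = \frac{3185}{46} \cdot 35 = \frac{111475}{46}$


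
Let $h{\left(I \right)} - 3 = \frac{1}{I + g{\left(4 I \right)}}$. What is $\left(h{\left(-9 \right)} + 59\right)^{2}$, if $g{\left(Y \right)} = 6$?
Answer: $\frac{34225}{9} \approx 3802.8$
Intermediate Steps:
$h{\left(I \right)} = 3 + \frac{1}{6 + I}$ ($h{\left(I \right)} = 3 + \frac{1}{I + 6} = 3 + \frac{1}{6 + I}$)
$\left(h{\left(-9 \right)} + 59\right)^{2} = \left(\frac{19 + 3 \left(-9\right)}{6 - 9} + 59\right)^{2} = \left(\frac{19 - 27}{-3} + 59\right)^{2} = \left(\left(- \frac{1}{3}\right) \left(-8\right) + 59\right)^{2} = \left(\frac{8}{3} + 59\right)^{2} = \left(\frac{185}{3}\right)^{2} = \frac{34225}{9}$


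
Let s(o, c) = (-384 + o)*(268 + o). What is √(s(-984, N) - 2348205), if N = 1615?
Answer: 7*I*√27933 ≈ 1169.9*I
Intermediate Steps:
√(s(-984, N) - 2348205) = √((-102912 + (-984)² - 116*(-984)) - 2348205) = √((-102912 + 968256 + 114144) - 2348205) = √(979488 - 2348205) = √(-1368717) = 7*I*√27933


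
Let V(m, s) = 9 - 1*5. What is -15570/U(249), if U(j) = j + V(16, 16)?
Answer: -15570/253 ≈ -61.542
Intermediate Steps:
V(m, s) = 4 (V(m, s) = 9 - 5 = 4)
U(j) = 4 + j (U(j) = j + 4 = 4 + j)
-15570/U(249) = -15570/(4 + 249) = -15570/253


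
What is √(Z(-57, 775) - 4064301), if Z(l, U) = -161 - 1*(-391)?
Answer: I*√4064071 ≈ 2016.0*I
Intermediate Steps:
Z(l, U) = 230 (Z(l, U) = -161 + 391 = 230)
√(Z(-57, 775) - 4064301) = √(230 - 4064301) = √(-4064071) = I*√4064071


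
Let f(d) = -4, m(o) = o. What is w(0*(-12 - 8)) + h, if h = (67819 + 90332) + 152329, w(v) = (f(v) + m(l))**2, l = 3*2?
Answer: 310484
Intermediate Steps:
l = 6
w(v) = 4 (w(v) = (-4 + 6)**2 = 2**2 = 4)
h = 310480 (h = 158151 + 152329 = 310480)
w(0*(-12 - 8)) + h = 4 + 310480 = 310484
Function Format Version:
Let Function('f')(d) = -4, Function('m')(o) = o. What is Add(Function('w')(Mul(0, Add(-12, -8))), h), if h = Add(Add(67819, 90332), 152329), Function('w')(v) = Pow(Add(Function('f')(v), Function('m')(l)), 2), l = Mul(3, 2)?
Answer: 310484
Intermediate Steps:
l = 6
Function('w')(v) = 4 (Function('w')(v) = Pow(Add(-4, 6), 2) = Pow(2, 2) = 4)
h = 310480 (h = Add(158151, 152329) = 310480)
Add(Function('w')(Mul(0, Add(-12, -8))), h) = Add(4, 310480) = 310484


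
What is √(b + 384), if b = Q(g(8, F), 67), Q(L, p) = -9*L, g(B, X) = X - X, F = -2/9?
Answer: 8*√6 ≈ 19.596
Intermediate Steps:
F = -2/9 (F = -2*⅑ = -2/9 ≈ -0.22222)
g(B, X) = 0
b = 0 (b = -9*0 = 0)
√(b + 384) = √(0 + 384) = √384 = 8*√6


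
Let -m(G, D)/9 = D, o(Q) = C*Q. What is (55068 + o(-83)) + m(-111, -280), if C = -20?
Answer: 59248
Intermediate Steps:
o(Q) = -20*Q
m(G, D) = -9*D
(55068 + o(-83)) + m(-111, -280) = (55068 - 20*(-83)) - 9*(-280) = (55068 + 1660) + 2520 = 56728 + 2520 = 59248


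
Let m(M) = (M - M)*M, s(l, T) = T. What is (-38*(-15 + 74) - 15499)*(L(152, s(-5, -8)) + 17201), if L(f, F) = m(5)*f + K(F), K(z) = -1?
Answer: -305145200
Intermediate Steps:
m(M) = 0 (m(M) = 0*M = 0)
L(f, F) = -1 (L(f, F) = 0*f - 1 = 0 - 1 = -1)
(-38*(-15 + 74) - 15499)*(L(152, s(-5, -8)) + 17201) = (-38*(-15 + 74) - 15499)*(-1 + 17201) = (-38*59 - 15499)*17200 = (-2242 - 15499)*17200 = -17741*17200 = -305145200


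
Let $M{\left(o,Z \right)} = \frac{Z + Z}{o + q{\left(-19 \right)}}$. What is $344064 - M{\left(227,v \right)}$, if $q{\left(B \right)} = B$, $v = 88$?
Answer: $\frac{4472821}{13} \approx 3.4406 \cdot 10^{5}$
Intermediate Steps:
$M{\left(o,Z \right)} = \frac{2 Z}{-19 + o}$ ($M{\left(o,Z \right)} = \frac{Z + Z}{o - 19} = \frac{2 Z}{-19 + o}$)
$344064 - M{\left(227,v \right)} = 344064 - 2 \cdot 88 \frac{1}{-19 + 227} = 344064 - 2 \cdot 88 \cdot \frac{1}{208} = 344064 - \frac{11}{13} = \frac{4472821}{13}$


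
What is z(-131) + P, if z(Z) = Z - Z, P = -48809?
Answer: -48809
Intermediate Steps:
z(Z) = 0
z(-131) + P = 0 - 48809 = -48809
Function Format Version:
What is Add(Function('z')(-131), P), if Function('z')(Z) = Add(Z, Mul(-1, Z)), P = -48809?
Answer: -48809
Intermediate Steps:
Function('z')(Z) = 0
Add(Function('z')(-131), P) = Add(0, -48809) = -48809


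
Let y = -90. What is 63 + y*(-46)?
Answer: 4203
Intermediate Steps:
63 + y*(-46) = 63 - 90*(-46) = 63 + 4140 = 4203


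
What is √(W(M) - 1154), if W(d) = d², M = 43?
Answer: √695 ≈ 26.363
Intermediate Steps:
√(W(M) - 1154) = √(43² - 1154) = √(1849 - 1154) = √695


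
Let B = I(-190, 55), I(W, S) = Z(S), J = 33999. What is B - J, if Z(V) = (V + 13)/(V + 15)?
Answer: -1189931/35 ≈ -33998.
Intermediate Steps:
Z(V) = (13 + V)/(15 + V)
I(W, S) = (13 + S)/(15 + S)
B = 34/35 (B = (13 + 55)/(15 + 55) = 68/70 = (1/70)*68 = 34/35 ≈ 0.97143)
B - J = 34/35 - 1*33999 = 34/35 - 33999 = -1189931/35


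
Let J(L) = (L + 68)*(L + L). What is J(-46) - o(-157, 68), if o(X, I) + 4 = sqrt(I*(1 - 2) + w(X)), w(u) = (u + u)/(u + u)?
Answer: -2020 - I*sqrt(67) ≈ -2020.0 - 8.1853*I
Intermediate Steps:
J(L) = 2*L*(68 + L) (J(L) = (68 + L)*(2*L) = 2*L*(68 + L))
w(u) = 1 (w(u) = (2*u)/((2*u)) = (2*u)*(1/(2*u)) = 1)
o(X, I) = -4 + sqrt(1 - I) (o(X, I) = -4 + sqrt(I*(1 - 2) + 1) = -4 + sqrt(I*(-1) + 1) = -4 + sqrt(-I + 1) = -4 + sqrt(1 - I))
J(-46) - o(-157, 68) = 2*(-46)*(68 - 46) - (-4 + sqrt(1 - 1*68)) = 2*(-46)*22 - (-4 + sqrt(1 - 68)) = -2024 - (-4 + sqrt(-67)) = -2024 - (-4 + I*sqrt(67)) = -2024 + (4 - I*sqrt(67)) = -2020 - I*sqrt(67)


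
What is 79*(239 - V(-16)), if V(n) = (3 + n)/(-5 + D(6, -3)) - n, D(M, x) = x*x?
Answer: 71495/4 ≈ 17874.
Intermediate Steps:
D(M, x) = x²
V(n) = ¾ - 3*n/4 (V(n) = (3 + n)/(-5 + (-3)²) - n = (3 + n)/(-5 + 9) - n = (3 + n)/4 - n = (3 + n)*(¼) - n = (¾ + n/4) - n = ¾ - 3*n/4)
79*(239 - V(-16)) = 79*(239 - (¾ - ¾*(-16))) = 79*(239 - (¾ + 12)) = 79*(239 - 1*51/4) = 79*(239 - 51/4) = 79*(905/4) = 71495/4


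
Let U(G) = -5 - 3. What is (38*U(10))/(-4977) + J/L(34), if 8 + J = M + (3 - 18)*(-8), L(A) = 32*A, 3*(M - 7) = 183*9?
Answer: 913847/1353744 ≈ 0.67505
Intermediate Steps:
M = 556 (M = 7 + (183*9)/3 = 7 + (⅓)*1647 = 7 + 549 = 556)
U(G) = -8
J = 668 (J = -8 + (556 + (3 - 18)*(-8)) = -8 + (556 - 15*(-8)) = -8 + (556 + 120) = -8 + 676 = 668)
(38*U(10))/(-4977) + J/L(34) = (38*(-8))/(-4977) + 668/((32*34)) = -304*(-1/4977) + 668/1088 = 304/4977 + 668*(1/1088) = 304/4977 + 167/272 = 913847/1353744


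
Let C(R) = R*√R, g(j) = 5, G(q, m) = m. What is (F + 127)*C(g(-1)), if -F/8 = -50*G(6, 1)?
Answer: 2635*√5 ≈ 5892.0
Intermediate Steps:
F = 400 (F = -(-8)*50*1 = -(-8)*50 = -8*(-50) = 400)
C(R) = R^(3/2)
(F + 127)*C(g(-1)) = (400 + 127)*5^(3/2) = 527*(5*√5) = 2635*√5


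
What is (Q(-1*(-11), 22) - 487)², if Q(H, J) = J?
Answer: 216225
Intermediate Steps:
(Q(-1*(-11), 22) - 487)² = (22 - 487)² = (-465)² = 216225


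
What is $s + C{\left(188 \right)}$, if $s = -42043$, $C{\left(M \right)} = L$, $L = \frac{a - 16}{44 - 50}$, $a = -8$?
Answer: $-42039$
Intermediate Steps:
$L = 4$ ($L = \frac{-8 - 16}{44 - 50} = - \frac{24}{-6} = \left(-24\right) \left(- \frac{1}{6}\right) = 4$)
$C{\left(M \right)} = 4$
$s + C{\left(188 \right)} = -42043 + 4 = -42039$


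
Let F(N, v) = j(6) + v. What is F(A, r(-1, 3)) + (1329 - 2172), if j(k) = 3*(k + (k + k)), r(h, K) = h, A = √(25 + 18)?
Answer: -790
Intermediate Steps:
A = √43 ≈ 6.5574
j(k) = 9*k (j(k) = 3*(k + 2*k) = 3*(3*k) = 9*k)
F(N, v) = 54 + v (F(N, v) = 9*6 + v = 54 + v)
F(A, r(-1, 3)) + (1329 - 2172) = (54 - 1) + (1329 - 2172) = 53 - 843 = -790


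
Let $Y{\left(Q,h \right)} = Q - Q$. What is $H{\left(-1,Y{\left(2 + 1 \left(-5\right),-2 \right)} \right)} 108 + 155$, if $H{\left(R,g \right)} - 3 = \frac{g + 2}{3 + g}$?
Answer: $551$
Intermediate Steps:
$Y{\left(Q,h \right)} = 0$
$H{\left(R,g \right)} = 3 + \frac{2 + g}{3 + g}$ ($H{\left(R,g \right)} = 3 + \frac{g + 2}{3 + g} = 3 + \frac{2 + g}{3 + g}$)
$H{\left(-1,Y{\left(2 + 1 \left(-5\right),-2 \right)} \right)} 108 + 155 = \frac{11 + 4 \cdot 0}{3 + 0} \cdot 108 + 155 = \frac{11 + 0}{3} \cdot 108 + 155 = \frac{1}{3} \cdot 11 \cdot 108 + 155 = \frac{11}{3} \cdot 108 + 155 = 396 + 155 = 551$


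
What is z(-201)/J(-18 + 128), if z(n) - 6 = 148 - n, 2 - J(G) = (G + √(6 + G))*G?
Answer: -2147395/72479002 + 19525*√29/36239501 ≈ -0.026726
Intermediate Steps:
J(G) = 2 - G*(G + √(6 + G)) (J(G) = 2 - (G + √(6 + G))*G = 2 - G*(G + √(6 + G)))
z(n) = 154 - n (z(n) = 6 + (148 - n) = 154 - n)
z(-201)/J(-18 + 128) = (154 - 1*(-201))/(2 - (-18 + 128)² - (-18 + 128)*√(6 + (-18 + 128))) = (154 + 201)/(2 - 1*110² - 1*110*√(6 + 110)) = 355/(2 - 1*12100 - 1*110*√116) = 355/(2 - 12100 - 1*110*2*√29) = 355/(2 - 12100 - 220*√29) = 355/(-12098 - 220*√29)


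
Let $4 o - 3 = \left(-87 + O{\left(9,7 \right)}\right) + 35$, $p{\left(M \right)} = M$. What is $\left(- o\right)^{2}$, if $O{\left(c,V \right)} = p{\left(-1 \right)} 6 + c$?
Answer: $\frac{529}{4} \approx 132.25$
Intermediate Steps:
$O{\left(c,V \right)} = -6 + c$ ($O{\left(c,V \right)} = \left(-1\right) 6 + c = -6 + c$)
$o = - \frac{23}{2}$ ($o = \frac{3}{4} + \frac{\left(-87 + \left(-6 + 9\right)\right) + 35}{4} = \frac{3}{4} + \frac{\left(-87 + 3\right) + 35}{4} = \frac{3}{4} + \frac{-84 + 35}{4} = \frac{3}{4} + \frac{1}{4} \left(-49\right) = \frac{3}{4} - \frac{49}{4} = - \frac{23}{2} \approx -11.5$)
$\left(- o\right)^{2} = \left(\left(-1\right) \left(- \frac{23}{2}\right)\right)^{2} = \left(\frac{23}{2}\right)^{2} = \frac{529}{4}$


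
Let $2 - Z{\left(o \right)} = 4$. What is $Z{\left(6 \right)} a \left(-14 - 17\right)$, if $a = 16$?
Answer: $992$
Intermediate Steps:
$Z{\left(o \right)} = -2$ ($Z{\left(o \right)} = 2 - 4 = -2$)
$Z{\left(6 \right)} a \left(-14 - 17\right) = \left(-2\right) 16 \left(-14 - 17\right) = \left(-32\right) \left(-31\right) = 992$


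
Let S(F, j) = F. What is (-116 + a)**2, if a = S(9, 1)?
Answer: 11449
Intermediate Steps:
a = 9
(-116 + a)**2 = (-116 + 9)**2 = (-107)**2 = 11449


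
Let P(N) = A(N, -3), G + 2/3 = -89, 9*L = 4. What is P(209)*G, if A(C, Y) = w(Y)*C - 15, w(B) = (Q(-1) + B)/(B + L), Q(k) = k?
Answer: -643717/23 ≈ -27988.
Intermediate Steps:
L = 4/9 (L = (⅑)*4 = 4/9 ≈ 0.44444)
w(B) = (-1 + B)/(4/9 + B) (w(B) = (-1 + B)/(B + 4/9) = (-1 + B)/(4/9 + B))
G = -269/3 (G = -⅔ - 89 = -269/3 ≈ -89.667)
A(C, Y) = -15 + 9*C*(-1 + Y)/(4 + 9*Y) (A(C, Y) = (9*(-1 + Y)/(4 + 9*Y))*C - 15 = 9*C*(-1 + Y)/(4 + 9*Y) - 15 = -15 + 9*C*(-1 + Y)/(4 + 9*Y))
P(N) = -15 + 36*N/23 (P(N) = 3*(-20 - 45*(-3) + 3*N*(-1 - 3))/(4 + 9*(-3)) = 3*(-20 + 135 + 3*N*(-4))/(4 - 27) = 3*(-20 + 135 - 12*N)/(-23) = 3*(-1/23)*(115 - 12*N) = -15 + 36*N/23)
P(209)*G = (-15 + (36/23)*209)*(-269/3) = (-15 + 7524/23)*(-269/3) = (7179/23)*(-269/3) = -643717/23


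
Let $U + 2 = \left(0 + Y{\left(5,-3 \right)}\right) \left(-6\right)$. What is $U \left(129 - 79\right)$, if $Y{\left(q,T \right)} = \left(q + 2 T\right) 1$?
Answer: $200$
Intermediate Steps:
$Y{\left(q,T \right)} = q + 2 T$
$U = 4$ ($U = -2 + \left(0 + \left(5 + 2 \left(-3\right)\right)\right) \left(-6\right) = -2 + \left(0 + \left(5 - 6\right)\right) \left(-6\right) = -2 + \left(0 - 1\right) \left(-6\right) = -2 - -6 = -2 + 6 = 4$)
$U \left(129 - 79\right) = 4 \left(129 - 79\right) = 4 \cdot 50 = 200$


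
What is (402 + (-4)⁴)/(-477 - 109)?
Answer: -329/293 ≈ -1.1229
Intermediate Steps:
(402 + (-4)⁴)/(-477 - 109) = (402 + 256)/(-586) = 658*(-1/586) = -329/293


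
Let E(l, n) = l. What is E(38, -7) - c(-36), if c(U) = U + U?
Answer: 110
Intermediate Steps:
c(U) = 2*U
E(38, -7) - c(-36) = 38 - 2*(-36) = 38 - 1*(-72) = 38 + 72 = 110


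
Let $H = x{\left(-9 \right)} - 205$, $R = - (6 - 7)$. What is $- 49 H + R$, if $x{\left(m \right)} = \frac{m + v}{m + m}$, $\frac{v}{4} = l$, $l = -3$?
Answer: $\frac{59933}{6} \approx 9988.8$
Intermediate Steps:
$v = -12$ ($v = 4 \left(-3\right) = -12$)
$R = 1$ ($R = \left(-1\right) \left(-1\right) = 1$)
$x{\left(m \right)} = \frac{-12 + m}{2 m}$ ($x{\left(m \right)} = \frac{m - 12}{m + m} = \frac{-12 + m}{2 m}$)
$H = - \frac{1223}{6}$ ($H = \frac{-12 - 9}{2 \left(-9\right)} - 205 = \frac{1}{2} \left(- \frac{1}{9}\right) \left(-21\right) - 205 = \frac{7}{6} - 205 = - \frac{1223}{6} \approx -203.83$)
$- 49 H + R = \left(-49\right) \left(- \frac{1223}{6}\right) + 1 = \frac{59927}{6} + 1 = \frac{59933}{6}$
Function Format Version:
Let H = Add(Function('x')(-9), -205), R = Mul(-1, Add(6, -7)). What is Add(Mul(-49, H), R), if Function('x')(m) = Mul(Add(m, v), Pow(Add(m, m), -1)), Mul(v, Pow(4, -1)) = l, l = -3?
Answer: Rational(59933, 6) ≈ 9988.8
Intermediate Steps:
v = -12 (v = Mul(4, -3) = -12)
R = 1 (R = Mul(-1, -1) = 1)
Function('x')(m) = Mul(Rational(1, 2), Pow(m, -1), Add(-12, m)) (Function('x')(m) = Mul(Add(m, -12), Pow(Add(m, m), -1)) = Mul(Add(-12, m), Pow(Mul(2, m), -1)) = Mul(Add(-12, m), Mul(Rational(1, 2), Pow(m, -1))) = Mul(Rational(1, 2), Pow(m, -1), Add(-12, m)))
H = Rational(-1223, 6) (H = Add(Mul(Rational(1, 2), Pow(-9, -1), Add(-12, -9)), -205) = Add(Mul(Rational(1, 2), Rational(-1, 9), -21), -205) = Add(Rational(7, 6), -205) = Rational(-1223, 6) ≈ -203.83)
Add(Mul(-49, H), R) = Add(Mul(-49, Rational(-1223, 6)), 1) = Add(Rational(59927, 6), 1) = Rational(59933, 6)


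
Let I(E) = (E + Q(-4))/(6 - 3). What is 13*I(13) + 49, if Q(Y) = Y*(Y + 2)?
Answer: 140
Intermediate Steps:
Q(Y) = Y*(2 + Y)
I(E) = 8/3 + E/3 (I(E) = (E - 4*(2 - 4))/(6 - 3) = (E - 4*(-2))/3 = (E + 8)*(1/3) = (8 + E)*(1/3) = 8/3 + E/3)
13*I(13) + 49 = 13*(8/3 + (1/3)*13) + 49 = 13*(8/3 + 13/3) + 49 = 13*7 + 49 = 91 + 49 = 140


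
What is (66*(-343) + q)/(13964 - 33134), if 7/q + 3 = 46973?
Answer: 151900979/128630700 ≈ 1.1809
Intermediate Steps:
q = 1/6710 (q = 7/(-3 + 46973) = 7/46970 = 7*(1/46970) = 1/6710 ≈ 0.00014903)
(66*(-343) + q)/(13964 - 33134) = (66*(-343) + 1/6710)/(13964 - 33134) = (-22638 + 1/6710)/(-19170) = -151900979/6710*(-1/19170) = 151900979/128630700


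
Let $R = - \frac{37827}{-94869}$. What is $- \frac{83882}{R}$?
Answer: $- \frac{884200162}{4203} \approx -2.1037 \cdot 10^{5}$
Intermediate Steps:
$R = \frac{4203}{10541}$ ($R = \left(-37827\right) \left(- \frac{1}{94869}\right) = \frac{4203}{10541} \approx 0.39873$)
$- \frac{83882}{R} = - \frac{83882}{\frac{4203}{10541}} = \left(-83882\right) \frac{10541}{4203} = - \frac{884200162}{4203}$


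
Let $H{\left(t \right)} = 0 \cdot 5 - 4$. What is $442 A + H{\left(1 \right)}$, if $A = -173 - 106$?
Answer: $-123322$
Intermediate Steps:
$H{\left(t \right)} = -4$ ($H{\left(t \right)} = 0 - 4 = -4$)
$A = -279$ ($A = -173 - 106 = -279$)
$442 A + H{\left(1 \right)} = 442 \left(-279\right) - 4 = -123318 - 4 = -123322$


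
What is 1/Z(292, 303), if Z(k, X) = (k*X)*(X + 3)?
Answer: 1/27073656 ≈ 3.6936e-8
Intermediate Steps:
Z(k, X) = X*k*(3 + X) (Z(k, X) = (X*k)*(3 + X) = X*k*(3 + X))
1/Z(292, 303) = 1/(303*292*(3 + 303)) = 1/(303*292*306) = 1/27073656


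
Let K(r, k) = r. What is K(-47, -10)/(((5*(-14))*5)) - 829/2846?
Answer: -39097/249025 ≈ -0.15700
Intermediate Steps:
K(-47, -10)/(((5*(-14))*5)) - 829/2846 = -47/((5*(-14))*5) - 829/2846 = -47/((-70*5)) - 829*1/2846 = -47/(-350) - 829/2846 = -47*(-1/350) - 829/2846 = 47/350 - 829/2846 = -39097/249025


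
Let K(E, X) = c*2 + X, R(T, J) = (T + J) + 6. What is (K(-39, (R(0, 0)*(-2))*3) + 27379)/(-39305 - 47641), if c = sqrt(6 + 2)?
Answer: -27343/86946 - 2*sqrt(2)/43473 ≈ -0.31455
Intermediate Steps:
c = 2*sqrt(2) (c = sqrt(8) = 2*sqrt(2) ≈ 2.8284)
R(T, J) = 6 + J + T (R(T, J) = (J + T) + 6 = 6 + J + T)
K(E, X) = X + 4*sqrt(2) (K(E, X) = (2*sqrt(2))*2 + X = 4*sqrt(2) + X = X + 4*sqrt(2))
(K(-39, (R(0, 0)*(-2))*3) + 27379)/(-39305 - 47641) = ((((6 + 0 + 0)*(-2))*3 + 4*sqrt(2)) + 27379)/(-39305 - 47641) = (((6*(-2))*3 + 4*sqrt(2)) + 27379)/(-86946) = ((-12*3 + 4*sqrt(2)) + 27379)*(-1/86946) = ((-36 + 4*sqrt(2)) + 27379)*(-1/86946) = (27343 + 4*sqrt(2))*(-1/86946) = -27343/86946 - 2*sqrt(2)/43473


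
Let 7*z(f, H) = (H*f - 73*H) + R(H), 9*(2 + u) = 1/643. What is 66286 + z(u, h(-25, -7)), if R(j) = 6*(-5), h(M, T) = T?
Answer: 2688044132/40509 ≈ 66357.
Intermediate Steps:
R(j) = -30
u = -11573/5787 (u = -2 + (⅑)/643 = -2 + (⅑)*(1/643) = -2 + 1/5787 = -11573/5787 ≈ -1.9998)
z(f, H) = -30/7 - 73*H/7 + H*f/7 (z(f, H) = ((H*f - 73*H) - 30)/7 = ((-73*H + H*f) - 30)/7 = (-30 - 73*H + H*f)/7 = -30/7 - 73*H/7 + H*f/7)
66286 + z(u, h(-25, -7)) = 66286 + (-30/7 - 73/7*(-7) + (⅐)*(-7)*(-11573/5787)) = 66286 + (-30/7 + 73 + 11573/5787) = 66286 + 2864558/40509 = 2688044132/40509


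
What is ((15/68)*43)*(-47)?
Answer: -30315/68 ≈ -445.81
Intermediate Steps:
((15/68)*43)*(-47) = (645/68)*(-47) = -30315/68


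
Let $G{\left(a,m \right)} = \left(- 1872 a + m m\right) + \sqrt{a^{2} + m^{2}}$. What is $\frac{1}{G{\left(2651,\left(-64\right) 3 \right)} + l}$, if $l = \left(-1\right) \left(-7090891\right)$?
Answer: $\frac{2165083}{4687577332224} - \frac{\sqrt{7064665}}{4687577332224} \approx 4.6131 \cdot 10^{-7}$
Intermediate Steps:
$G{\left(a,m \right)} = m^{2} + \sqrt{a^{2} + m^{2}} - 1872 a$ ($G{\left(a,m \right)} = \left(- 1872 a + m^{2}\right) + \sqrt{a^{2} + m^{2}} = \left(m^{2} - 1872 a\right) + \sqrt{a^{2} + m^{2}} = m^{2} + \sqrt{a^{2} + m^{2}} - 1872 a$)
$l = 7090891$
$\frac{1}{G{\left(2651,\left(-64\right) 3 \right)} + l} = \frac{1}{\left(\left(\left(-64\right) 3\right)^{2} + \sqrt{2651^{2} + \left(\left(-64\right) 3\right)^{2}} - 4962672\right) + 7090891} = \frac{1}{\left(\left(-192\right)^{2} + \sqrt{7027801 + \left(-192\right)^{2}} - 4962672\right) + 7090891} = \frac{1}{\left(36864 + \sqrt{7027801 + 36864} - 4962672\right) + 7090891} = \frac{1}{\left(36864 + \sqrt{7064665} - 4962672\right) + 7090891} = \frac{1}{\left(-4925808 + \sqrt{7064665}\right) + 7090891} = \frac{1}{2165083 + \sqrt{7064665}}$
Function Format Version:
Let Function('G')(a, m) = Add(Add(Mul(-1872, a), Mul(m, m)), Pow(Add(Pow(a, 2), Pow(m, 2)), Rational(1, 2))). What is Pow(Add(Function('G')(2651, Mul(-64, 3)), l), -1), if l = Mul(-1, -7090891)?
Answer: Add(Rational(2165083, 4687577332224), Mul(Rational(-1, 4687577332224), Pow(7064665, Rational(1, 2)))) ≈ 4.6131e-7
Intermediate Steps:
Function('G')(a, m) = Add(Pow(m, 2), Pow(Add(Pow(a, 2), Pow(m, 2)), Rational(1, 2)), Mul(-1872, a)) (Function('G')(a, m) = Add(Add(Mul(-1872, a), Pow(m, 2)), Pow(Add(Pow(a, 2), Pow(m, 2)), Rational(1, 2))) = Add(Add(Pow(m, 2), Mul(-1872, a)), Pow(Add(Pow(a, 2), Pow(m, 2)), Rational(1, 2))) = Add(Pow(m, 2), Pow(Add(Pow(a, 2), Pow(m, 2)), Rational(1, 2)), Mul(-1872, a)))
l = 7090891
Pow(Add(Function('G')(2651, Mul(-64, 3)), l), -1) = Pow(Add(Add(Pow(Mul(-64, 3), 2), Pow(Add(Pow(2651, 2), Pow(Mul(-64, 3), 2)), Rational(1, 2)), Mul(-1872, 2651)), 7090891), -1) = Pow(Add(Add(Pow(-192, 2), Pow(Add(7027801, Pow(-192, 2)), Rational(1, 2)), -4962672), 7090891), -1) = Pow(Add(Add(36864, Pow(Add(7027801, 36864), Rational(1, 2)), -4962672), 7090891), -1) = Pow(Add(Add(36864, Pow(7064665, Rational(1, 2)), -4962672), 7090891), -1) = Pow(Add(Add(-4925808, Pow(7064665, Rational(1, 2))), 7090891), -1) = Pow(Add(2165083, Pow(7064665, Rational(1, 2))), -1)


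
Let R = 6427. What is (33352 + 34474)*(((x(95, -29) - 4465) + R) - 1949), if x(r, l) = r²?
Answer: 613011388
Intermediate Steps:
(33352 + 34474)*(((x(95, -29) - 4465) + R) - 1949) = (33352 + 34474)*(((95² - 4465) + 6427) - 1949) = 67826*(((9025 - 4465) + 6427) - 1949) = 67826*((4560 + 6427) - 1949) = 67826*(10987 - 1949) = 67826*9038 = 613011388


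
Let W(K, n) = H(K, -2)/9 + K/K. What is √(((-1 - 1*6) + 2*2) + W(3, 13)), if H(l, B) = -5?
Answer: I*√23/3 ≈ 1.5986*I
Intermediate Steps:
W(K, n) = 4/9 (W(K, n) = -5/9 + K/K = -5*⅑ + 1 = -5/9 + 1 = 4/9)
√(((-1 - 1*6) + 2*2) + W(3, 13)) = √(((-1 - 1*6) + 2*2) + 4/9) = √(((-1 - 6) + 4) + 4/9) = √((-7 + 4) + 4/9) = √(-3 + 4/9) = √(-23/9) = I*√23/3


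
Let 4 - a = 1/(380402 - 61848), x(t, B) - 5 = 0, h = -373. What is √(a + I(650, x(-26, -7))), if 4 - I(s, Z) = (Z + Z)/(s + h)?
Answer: √62008500819702926/88239458 ≈ 2.8220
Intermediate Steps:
x(t, B) = 5 (x(t, B) = 5 + 0 = 5)
I(s, Z) = 4 - 2*Z/(-373 + s) (I(s, Z) = 4 - (Z + Z)/(s - 373) = 4 - 2*Z/(-373 + s))
a = 1274215/318554 (a = 4 - 1/(380402 - 61848) = 4 - 1/318554 = 1274215/318554 ≈ 4.0000)
√(a + I(650, x(-26, -7))) = √(1274215/318554 + 2*(-746 - 1*5 + 2*650)/(-373 + 650)) = √(1274215/318554 + 2*(-746 - 5 + 1300)/277) = √(1274215/318554 + 2*(1/277)*549) = √(1274215/318554 + 1098/277) = √(702729847/88239458) = √62008500819702926/88239458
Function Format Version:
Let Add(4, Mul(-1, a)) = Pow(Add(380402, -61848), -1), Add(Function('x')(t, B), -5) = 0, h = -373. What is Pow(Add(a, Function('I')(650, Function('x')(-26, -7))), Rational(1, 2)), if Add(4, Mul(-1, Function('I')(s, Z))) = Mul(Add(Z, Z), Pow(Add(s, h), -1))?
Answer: Mul(Rational(1, 88239458), Pow(62008500819702926, Rational(1, 2))) ≈ 2.8220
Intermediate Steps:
Function('x')(t, B) = 5 (Function('x')(t, B) = Add(5, 0) = 5)
Function('I')(s, Z) = Add(4, Mul(-2, Z, Pow(Add(-373, s), -1))) (Function('I')(s, Z) = Add(4, Mul(-1, Mul(Add(Z, Z), Pow(Add(s, -373), -1)))) = Add(4, Mul(-1, Mul(Mul(2, Z), Pow(Add(-373, s), -1)))) = Add(4, Mul(-1, Mul(2, Z, Pow(Add(-373, s), -1)))) = Add(4, Mul(-2, Z, Pow(Add(-373, s), -1))))
a = Rational(1274215, 318554) (a = Add(4, Mul(-1, Pow(Add(380402, -61848), -1))) = Add(4, Mul(-1, Pow(318554, -1))) = Add(4, Mul(-1, Rational(1, 318554))) = Add(4, Rational(-1, 318554)) = Rational(1274215, 318554) ≈ 4.0000)
Pow(Add(a, Function('I')(650, Function('x')(-26, -7))), Rational(1, 2)) = Pow(Add(Rational(1274215, 318554), Mul(2, Pow(Add(-373, 650), -1), Add(-746, Mul(-1, 5), Mul(2, 650)))), Rational(1, 2)) = Pow(Add(Rational(1274215, 318554), Mul(2, Pow(277, -1), Add(-746, -5, 1300))), Rational(1, 2)) = Pow(Add(Rational(1274215, 318554), Mul(2, Rational(1, 277), 549)), Rational(1, 2)) = Pow(Add(Rational(1274215, 318554), Rational(1098, 277)), Rational(1, 2)) = Pow(Rational(702729847, 88239458), Rational(1, 2)) = Mul(Rational(1, 88239458), Pow(62008500819702926, Rational(1, 2)))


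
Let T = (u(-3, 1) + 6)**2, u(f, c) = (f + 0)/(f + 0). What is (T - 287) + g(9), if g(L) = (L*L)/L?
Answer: -229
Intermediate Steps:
u(f, c) = 1 (u(f, c) = f/f = 1)
g(L) = L (g(L) = L**2/L = L)
T = 49 (T = (1 + 6)**2 = 7**2 = 49)
(T - 287) + g(9) = (49 - 287) + 9 = -238 + 9 = -229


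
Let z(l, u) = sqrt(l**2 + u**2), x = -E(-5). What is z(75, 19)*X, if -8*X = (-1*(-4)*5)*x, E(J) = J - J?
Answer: 0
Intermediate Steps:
E(J) = 0
x = 0 (x = -1*0 = 0)
X = 0 (X = --1*(-4)*5*0/8 = -4*5*0/8 = -5*0/2 = -1/8*0 = 0)
z(75, 19)*X = sqrt(75**2 + 19**2)*0 = sqrt(5625 + 361)*0 = sqrt(5986)*0 = 0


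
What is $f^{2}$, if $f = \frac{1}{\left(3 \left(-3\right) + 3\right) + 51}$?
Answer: $\frac{1}{2025} \approx 0.00049383$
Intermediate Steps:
$f = \frac{1}{45}$ ($f = \frac{1}{\left(-9 + 3\right) + 51} = \frac{1}{-6 + 51} = \frac{1}{45} \approx 0.022222$)
$f^{2} = \left(\frac{1}{45}\right)^{2} = \frac{1}{2025}$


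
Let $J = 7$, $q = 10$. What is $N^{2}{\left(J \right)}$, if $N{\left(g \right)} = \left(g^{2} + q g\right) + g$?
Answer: $15876$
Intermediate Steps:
$N{\left(g \right)} = g^{2} + 11 g$ ($N{\left(g \right)} = \left(g^{2} + 10 g\right) + g = g^{2} + 11 g$)
$N^{2}{\left(J \right)} = \left(7 \left(11 + 7\right)\right)^{2} = \left(7 \cdot 18\right)^{2} = 126^{2} = 15876$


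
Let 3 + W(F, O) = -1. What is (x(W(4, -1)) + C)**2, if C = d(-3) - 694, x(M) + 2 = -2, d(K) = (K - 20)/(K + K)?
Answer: 17347225/36 ≈ 4.8187e+5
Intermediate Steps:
W(F, O) = -4 (W(F, O) = -3 - 1 = -4)
d(K) = (-20 + K)/(2*K) (d(K) = (-20 + K)/((2*K)) = (-20 + K)*(1/(2*K)) = (-20 + K)/(2*K))
x(M) = -4 (x(M) = -2 - 2 = -4)
C = -4141/6 (C = (1/2)*(-20 - 3)/(-3) - 694 = (1/2)*(-1/3)*(-23) - 694 = 23/6 - 694 = -4141/6 ≈ -690.17)
(x(W(4, -1)) + C)**2 = (-4 - 4141/6)**2 = (-4165/6)**2 = 17347225/36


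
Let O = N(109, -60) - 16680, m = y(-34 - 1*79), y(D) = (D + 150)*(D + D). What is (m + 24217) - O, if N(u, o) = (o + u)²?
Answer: 30134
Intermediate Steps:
y(D) = 2*D*(150 + D) (y(D) = (150 + D)*(2*D) = 2*D*(150 + D))
m = -8362 (m = 2*(-34 - 1*79)*(150 + (-34 - 1*79)) = 2*(-34 - 79)*(150 + (-34 - 79)) = 2*(-113)*(150 - 113) = 2*(-113)*37 = -8362)
O = -14279 (O = (-60 + 109)² - 16680 = 49² - 16680 = 2401 - 16680 = -14279)
(m + 24217) - O = (-8362 + 24217) - 1*(-14279) = 15855 + 14279 = 30134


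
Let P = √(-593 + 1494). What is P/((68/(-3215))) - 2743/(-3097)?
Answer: 2743/3097 - 3215*√901/68 ≈ -1418.3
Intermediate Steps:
P = √901 ≈ 30.017
P/((68/(-3215))) - 2743/(-3097) = √901/((68/(-3215))) - 2743/(-3097) = √901/((68*(-1/3215))) - 2743*(-1/3097) = √901/(-68/3215) + 2743/3097 = √901*(-3215/68) + 2743/3097 = -3215*√901/68 + 2743/3097 = 2743/3097 - 3215*√901/68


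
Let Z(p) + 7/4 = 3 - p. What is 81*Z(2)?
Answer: -243/4 ≈ -60.750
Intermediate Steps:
Z(p) = 5/4 - p (Z(p) = -7/4 + (3 - p) = 5/4 - p)
81*Z(2) = 81*(5/4 - 1*2) = 81*(5/4 - 2) = 81*(-¾) = -243/4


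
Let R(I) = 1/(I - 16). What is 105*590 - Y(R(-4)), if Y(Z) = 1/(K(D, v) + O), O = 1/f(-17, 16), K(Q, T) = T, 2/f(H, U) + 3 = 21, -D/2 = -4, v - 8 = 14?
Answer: 1920449/31 ≈ 61950.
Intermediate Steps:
v = 22 (v = 8 + 14 = 22)
D = 8 (D = -2*(-4) = 8)
f(H, U) = ⅑ (f(H, U) = 2/(-3 + 21) = 2/18 = 2*(1/18) = ⅑)
R(I) = 1/(-16 + I)
O = 9 (O = 1/(⅑) = 9)
Y(Z) = 1/31 (Y(Z) = 1/(22 + 9) = 1/31)
105*590 - Y(R(-4)) = 105*590 - 1*1/31 = 61950 - 1/31 = 1920449/31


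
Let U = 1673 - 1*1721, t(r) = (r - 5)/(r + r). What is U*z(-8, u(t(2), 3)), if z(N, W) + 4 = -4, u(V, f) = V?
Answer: 384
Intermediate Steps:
t(r) = (-5 + r)/(2*r) (t(r) = (-5 + r)/((2*r)) = (-5 + r)*(1/(2*r)) = (-5 + r)/(2*r))
U = -48 (U = 1673 - 1721 = -48)
z(N, W) = -8 (z(N, W) = -4 - 4 = -8)
U*z(-8, u(t(2), 3)) = -48*(-8) = 384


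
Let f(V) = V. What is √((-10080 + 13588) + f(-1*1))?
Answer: √3507 ≈ 59.220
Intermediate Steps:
√((-10080 + 13588) + f(-1*1)) = √((-10080 + 13588) - 1*1) = √(3508 - 1) = √3507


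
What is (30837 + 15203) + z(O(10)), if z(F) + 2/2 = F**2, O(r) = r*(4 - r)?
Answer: 49639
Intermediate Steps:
z(F) = -1 + F**2
(30837 + 15203) + z(O(10)) = (30837 + 15203) + (-1 + (10*(4 - 1*10))**2) = 46040 + (-1 + (10*(4 - 10))**2) = 46040 + (-1 + (10*(-6))**2) = 46040 + (-1 + (-60)**2) = 46040 + (-1 + 3600) = 46040 + 3599 = 49639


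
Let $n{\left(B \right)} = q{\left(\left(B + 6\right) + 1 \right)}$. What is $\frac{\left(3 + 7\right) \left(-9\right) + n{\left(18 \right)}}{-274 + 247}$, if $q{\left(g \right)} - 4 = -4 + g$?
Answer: $\frac{65}{27} \approx 2.4074$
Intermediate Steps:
$q{\left(g \right)} = g$ ($q{\left(g \right)} = 4 + \left(-4 + g\right) = g$)
$n{\left(B \right)} = 7 + B$ ($n{\left(B \right)} = \left(B + 6\right) + 1 = \left(6 + B\right) + 1 = 7 + B$)
$\frac{\left(3 + 7\right) \left(-9\right) + n{\left(18 \right)}}{-274 + 247} = \frac{\left(3 + 7\right) \left(-9\right) + \left(7 + 18\right)}{-274 + 247} = \frac{10 \left(-9\right) + 25}{-27} = \left(-90 + 25\right) \left(- \frac{1}{27}\right) = \left(-65\right) \left(- \frac{1}{27}\right) = \frac{65}{27}$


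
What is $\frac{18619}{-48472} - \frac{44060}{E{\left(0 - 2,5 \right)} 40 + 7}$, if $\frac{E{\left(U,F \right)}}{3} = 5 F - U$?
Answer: $- \frac{2196132213}{157388584} \approx -13.954$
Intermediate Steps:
$E{\left(U,F \right)} = - 3 U + 15 F$ ($E{\left(U,F \right)} = 3 \left(5 F - U\right) = 3 \left(- U + 5 F\right) = - 3 U + 15 F$)
$\frac{18619}{-48472} - \frac{44060}{E{\left(0 - 2,5 \right)} 40 + 7} = \frac{18619}{-48472} - \frac{44060}{\left(- 3 \left(0 - 2\right) + 15 \cdot 5\right) 40 + 7} = 18619 \left(- \frac{1}{48472}\right) - \frac{44060}{\left(- 3 \left(0 - 2\right) + 75\right) 40 + 7} = - \frac{18619}{48472} - \frac{44060}{\left(\left(-3\right) \left(-2\right) + 75\right) 40 + 7} = - \frac{18619}{48472} - \frac{44060}{\left(6 + 75\right) 40 + 7} = - \frac{18619}{48472} - \frac{44060}{81 \cdot 40 + 7} = - \frac{18619}{48472} - \frac{44060}{3240 + 7} = - \frac{18619}{48472} - \frac{44060}{3247} = - \frac{2196132213}{157388584}$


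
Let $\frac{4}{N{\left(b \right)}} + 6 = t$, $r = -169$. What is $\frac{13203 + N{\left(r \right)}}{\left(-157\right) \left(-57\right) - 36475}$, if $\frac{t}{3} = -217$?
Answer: $- \frac{8674367}{18084582} \approx -0.47966$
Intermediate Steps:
$t = -651$ ($t = 3 \left(-217\right) = -651$)
$N{\left(b \right)} = - \frac{4}{657}$ ($N{\left(b \right)} = \frac{4}{-6 - 651} = \frac{4}{-657} = 4 \left(- \frac{1}{657}\right) = - \frac{4}{657}$)
$\frac{13203 + N{\left(r \right)}}{\left(-157\right) \left(-57\right) - 36475} = \frac{13203 - \frac{4}{657}}{\left(-157\right) \left(-57\right) - 36475} = \frac{8674367}{657 \left(8949 - 36475\right)} = \frac{8674367}{657 \left(-27526\right)} = \frac{8674367}{657} \left(- \frac{1}{27526}\right) = - \frac{8674367}{18084582}$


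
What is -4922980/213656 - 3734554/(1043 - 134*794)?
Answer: 69814789371/5627325142 ≈ 12.406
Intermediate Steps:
-4922980/213656 - 3734554/(1043 - 134*794) = -4922980*1/213656 - 3734554/(1043 - 106396) = -1230745/53414 - 3734554/(-105353) = -1230745/53414 - 3734554*(-1/105353) = -1230745/53414 + 3734554/105353 = 69814789371/5627325142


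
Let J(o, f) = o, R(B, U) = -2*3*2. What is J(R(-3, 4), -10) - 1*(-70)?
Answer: 58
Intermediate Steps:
R(B, U) = -12 (R(B, U) = -6*2 = -12)
J(R(-3, 4), -10) - 1*(-70) = -12 - 1*(-70) = -12 + 70 = 58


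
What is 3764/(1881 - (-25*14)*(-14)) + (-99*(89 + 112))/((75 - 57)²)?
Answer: -2270171/36228 ≈ -62.663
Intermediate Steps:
3764/(1881 - (-25*14)*(-14)) + (-99*(89 + 112))/((75 - 57)²) = 3764/(1881 - (-350)*(-14)) + (-99*201)/(18²) = 3764/(1881 - 1*4900) - 19899/324 = 3764/(1881 - 4900) - 19899*1/324 = 3764/(-3019) - 737/12 = 3764*(-1/3019) - 737/12 = -3764/3019 - 737/12 = -2270171/36228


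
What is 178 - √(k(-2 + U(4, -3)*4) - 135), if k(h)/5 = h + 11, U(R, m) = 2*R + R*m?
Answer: 178 - I*√170 ≈ 178.0 - 13.038*I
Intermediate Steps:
k(h) = 55 + 5*h (k(h) = 5*(h + 11) = 5*(11 + h) = 55 + 5*h)
178 - √(k(-2 + U(4, -3)*4) - 135) = 178 - √((55 + 5*(-2 + (4*(2 - 3))*4)) - 135) = 178 - √((55 + 5*(-2 + (4*(-1))*4)) - 135) = 178 - √((55 + 5*(-2 - 4*4)) - 135) = 178 - √((55 + 5*(-2 - 16)) - 135) = 178 - √((55 + 5*(-18)) - 135) = 178 - √((55 - 90) - 135) = 178 - √(-35 - 135) = 178 - √(-170) = 178 - I*√170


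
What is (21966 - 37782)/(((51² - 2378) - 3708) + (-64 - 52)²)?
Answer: -15816/9971 ≈ -1.5862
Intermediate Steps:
(21966 - 37782)/(((51² - 2378) - 3708) + (-64 - 52)²) = -15816/(((2601 - 2378) - 3708) + (-116)²) = -15816/((223 - 3708) + 13456) = -15816/(-3485 + 13456) = -15816/9971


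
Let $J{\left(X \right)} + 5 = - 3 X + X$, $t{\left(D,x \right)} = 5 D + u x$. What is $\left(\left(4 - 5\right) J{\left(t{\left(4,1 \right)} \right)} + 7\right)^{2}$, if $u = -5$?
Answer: $1764$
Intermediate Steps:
$t{\left(D,x \right)} = - 5 x + 5 D$ ($t{\left(D,x \right)} = 5 D - 5 x = - 5 x + 5 D$)
$J{\left(X \right)} = -5 - 2 X$ ($J{\left(X \right)} = -5 + \left(- 3 X + X\right) = -5 - 2 X$)
$\left(\left(4 - 5\right) J{\left(t{\left(4,1 \right)} \right)} + 7\right)^{2} = \left(\left(4 - 5\right) \left(-5 - 2 \left(\left(-5\right) 1 + 5 \cdot 4\right)\right) + 7\right)^{2} = \left(- (-5 - 2 \left(-5 + 20\right)) + 7\right)^{2} = \left(- (-5 - 30) + 7\right)^{2} = \left(\left(-1\right) \left(-35\right) + 7\right)^{2} = \left(35 + 7\right)^{2} = 42^{2} = 1764$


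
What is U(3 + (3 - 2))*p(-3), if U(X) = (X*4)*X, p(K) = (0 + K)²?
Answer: 576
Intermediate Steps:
p(K) = K²
U(X) = 4*X² (U(X) = (4*X)*X = 4*X²)
U(3 + (3 - 2))*p(-3) = (4*(3 + (3 - 2))²)*(-3)² = (4*(3 + 1)²)*9 = (4*4²)*9 = (4*16)*9 = 64*9 = 576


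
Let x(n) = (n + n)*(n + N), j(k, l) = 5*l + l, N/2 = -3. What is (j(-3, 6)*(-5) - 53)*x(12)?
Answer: -33552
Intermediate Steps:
N = -6 (N = 2*(-3) = -6)
j(k, l) = 6*l
x(n) = 2*n*(-6 + n) (x(n) = (n + n)*(n - 6) = (2*n)*(-6 + n) = 2*n*(-6 + n))
(j(-3, 6)*(-5) - 53)*x(12) = ((6*6)*(-5) - 53)*(2*12*(-6 + 12)) = (36*(-5) - 53)*(2*12*6) = (-180 - 53)*144 = -233*144 = -33552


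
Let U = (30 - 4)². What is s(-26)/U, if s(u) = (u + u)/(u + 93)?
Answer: -1/871 ≈ -0.0011481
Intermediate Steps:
s(u) = 2*u/(93 + u) (s(u) = (2*u)/(93 + u) = 2*u/(93 + u))
U = 676 (U = 26² = 676)
s(-26)/U = (2*(-26)/(93 - 26))/676 = (2*(-26)/67)*(1/676) = (2*(-26)*(1/67))*(1/676) = -52/67*1/676 = -1/871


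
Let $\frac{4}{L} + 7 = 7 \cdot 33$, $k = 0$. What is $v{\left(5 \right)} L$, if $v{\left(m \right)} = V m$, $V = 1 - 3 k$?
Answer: $\frac{5}{56} \approx 0.089286$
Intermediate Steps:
$V = 1$ ($V = 1 - 0 = 1 + 0 = 1$)
$v{\left(m \right)} = m$ ($v{\left(m \right)} = 1 m = m$)
$L = \frac{1}{56}$ ($L = \frac{4}{-7 + 7 \cdot 33} = \frac{4}{-7 + 231} = \frac{4}{224} = 4 \cdot \frac{1}{224} = \frac{1}{56} \approx 0.017857$)
$v{\left(5 \right)} L = 5 \cdot \frac{1}{56} = \frac{5}{56}$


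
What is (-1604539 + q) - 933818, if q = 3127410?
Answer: 589053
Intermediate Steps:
(-1604539 + q) - 933818 = (-1604539 + 3127410) - 933818 = 1522871 - 933818 = 589053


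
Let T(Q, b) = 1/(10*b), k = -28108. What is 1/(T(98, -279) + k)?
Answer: -2790/78421321 ≈ -3.5577e-5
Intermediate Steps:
T(Q, b) = 1/(10*b)
1/(T(98, -279) + k) = 1/((⅒)/(-279) - 28108) = 1/((⅒)*(-1/279) - 28108) = 1/(-1/2790 - 28108) = 1/(-78421321/2790) = -2790/78421321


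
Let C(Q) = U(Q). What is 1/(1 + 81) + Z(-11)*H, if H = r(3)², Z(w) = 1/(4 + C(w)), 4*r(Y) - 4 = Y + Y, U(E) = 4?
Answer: 1041/1312 ≈ 0.79345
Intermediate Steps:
C(Q) = 4
r(Y) = 1 + Y/2 (r(Y) = 1 + (Y + Y)/4 = 1 + (2*Y)/4 = 1 + Y/2)
Z(w) = ⅛ (Z(w) = 1/(4 + 4) = 1/8 = ⅛)
H = 25/4 (H = (1 + (½)*3)² = (1 + 3/2)² = (5/2)² = 25/4 ≈ 6.2500)
1/(1 + 81) + Z(-11)*H = 1/(1 + 81) + (⅛)*(25/4) = 1/82 + 25/32 = 1041/1312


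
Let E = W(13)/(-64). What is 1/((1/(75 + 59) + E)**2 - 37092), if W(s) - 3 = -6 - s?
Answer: -71824/2664091047 ≈ -2.6960e-5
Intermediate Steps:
W(s) = -3 - s (W(s) = 3 + (-6 - s) = -3 - s)
E = 1/4 (E = (-3 - 1*13)/(-64) = (-3 - 13)*(-1/64) = -16*(-1/64) = 1/4 ≈ 0.25000)
1/((1/(75 + 59) + E)**2 - 37092) = 1/((1/(75 + 59) + 1/4)**2 - 37092) = 1/((1/134 + 1/4)**2 - 37092) = 1/((69/268)**2 - 37092) = 1/(4761/71824 - 37092) = 1/(-2664091047/71824) = -71824/2664091047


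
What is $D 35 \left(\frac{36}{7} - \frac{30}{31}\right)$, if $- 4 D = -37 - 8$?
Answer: $\frac{101925}{62} \approx 1644.0$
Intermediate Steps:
$D = \frac{45}{4}$ ($D = - \frac{-37 - 8}{4} = \left(- \frac{1}{4}\right) \left(-45\right) = \frac{45}{4} \approx 11.25$)
$D 35 \left(\frac{36}{7} - \frac{30}{31}\right) = \frac{45}{4} \cdot 35 \left(\frac{36}{7} - \frac{30}{31}\right) = \frac{1575 \left(36 \cdot \frac{1}{7} - \frac{30}{31}\right)}{4} = \frac{1575 \left(\frac{36}{7} - \frac{30}{31}\right)}{4} = \frac{1575}{4} \cdot \frac{906}{217} = \frac{101925}{62}$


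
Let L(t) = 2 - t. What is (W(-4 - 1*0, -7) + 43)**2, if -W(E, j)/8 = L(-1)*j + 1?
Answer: 41209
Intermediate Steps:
W(E, j) = -8 - 24*j (W(E, j) = -8*((2 - 1*(-1))*j + 1) = -8*((2 + 1)*j + 1) = -8*(3*j + 1) = -8*(1 + 3*j) = -8 - 24*j)
(W(-4 - 1*0, -7) + 43)**2 = ((-8 - 24*(-7)) + 43)**2 = ((-8 + 168) + 43)**2 = (160 + 43)**2 = 203**2 = 41209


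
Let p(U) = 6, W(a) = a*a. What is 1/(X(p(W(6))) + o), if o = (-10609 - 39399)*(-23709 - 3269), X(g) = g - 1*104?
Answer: 1/1349115726 ≈ 7.4123e-10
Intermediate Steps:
W(a) = a**2
X(g) = -104 + g (X(g) = g - 104 = -104 + g)
o = 1349115824 (o = -50008*(-26978) = 1349115824)
1/(X(p(W(6))) + o) = 1/((-104 + 6) + 1349115824) = 1/(-98 + 1349115824) = 1/1349115726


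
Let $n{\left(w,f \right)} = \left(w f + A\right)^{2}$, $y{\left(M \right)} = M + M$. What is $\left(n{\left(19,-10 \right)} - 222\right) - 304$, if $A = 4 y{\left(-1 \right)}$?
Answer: $38678$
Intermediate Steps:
$y{\left(M \right)} = 2 M$
$A = -8$ ($A = 4 \cdot 2 \left(-1\right) = 4 \left(-2\right) = -8$)
$n{\left(w,f \right)} = \left(-8 + f w\right)^{2}$ ($n{\left(w,f \right)} = \left(w f - 8\right)^{2} = \left(f w - 8\right)^{2} = \left(-8 + f w\right)^{2}$)
$\left(n{\left(19,-10 \right)} - 222\right) - 304 = \left(\left(-8 - 190\right)^{2} - 222\right) - 304 = \left(\left(-198\right)^{2} - 222\right) - 304 = \left(39204 - 222\right) - 304 = 38982 - 304 = 38678$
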